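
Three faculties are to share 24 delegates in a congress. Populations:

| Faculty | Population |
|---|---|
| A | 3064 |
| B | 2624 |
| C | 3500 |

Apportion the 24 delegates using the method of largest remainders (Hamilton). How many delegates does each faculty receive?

The standard divisor is 9188/24 ≈ 382.833.
Standard quotas: A 8.003, B 6.854, C 9.142.
Lower quotas: A 8, B 6, C 9 (sum 23, leaving 1 seat).
Remainders in descending order: B 0.854, C 0.142, A 0.003.
Largest remainder: B receives the extra seat.

A=8, B=7, C=9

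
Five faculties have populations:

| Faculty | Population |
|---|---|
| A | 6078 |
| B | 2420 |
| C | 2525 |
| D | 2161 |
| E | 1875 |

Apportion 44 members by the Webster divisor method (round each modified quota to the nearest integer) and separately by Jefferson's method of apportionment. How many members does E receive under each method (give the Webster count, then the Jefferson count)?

Webster: A 18, B 7, C 7, D 6, E 6.
Jefferson: A 19, B 7, C 7, D 6, E 5.
E gets 6 under Webster and 5 under Jefferson.

6 and 5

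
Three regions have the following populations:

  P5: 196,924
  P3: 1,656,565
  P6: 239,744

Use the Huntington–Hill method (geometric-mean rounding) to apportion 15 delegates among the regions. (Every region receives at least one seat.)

With divisor 141716: modified quotas P5 1.390, P3 11.689, P6 1.692.
Geometric-mean thresholds: P5 √(1·2)=1.414, P3 √(11·12)=11.489, P6 √(1·2)=1.414.
Each quota rounded against its threshold gives P5 1, P3 12, P6 2 (total 15).

P5: 1; P3: 12; P6: 2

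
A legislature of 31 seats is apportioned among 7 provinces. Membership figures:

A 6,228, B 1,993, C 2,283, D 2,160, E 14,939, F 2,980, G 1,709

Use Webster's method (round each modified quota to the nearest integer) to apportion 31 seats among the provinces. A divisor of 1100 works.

With modified divisor 1100: modified quotas A 5.662, B 1.812, C 2.075, D 1.964, E 13.581, F 2.709, G 1.554.
Rounding to the nearest integer: A 6, B 2, C 2, D 2, E 14, F 3, G 2 (total 31).

A 6, B 2, C 2, D 2, E 14, F 3, G 2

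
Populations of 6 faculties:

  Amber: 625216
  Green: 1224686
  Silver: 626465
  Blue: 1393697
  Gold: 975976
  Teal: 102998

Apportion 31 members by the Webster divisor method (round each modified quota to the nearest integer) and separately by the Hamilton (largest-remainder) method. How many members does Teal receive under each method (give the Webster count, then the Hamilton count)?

Webster: Amber 4, Green 7, Silver 4, Blue 9, Gold 6, Teal 1.
Hamilton: Amber 4, Green 8, Silver 4, Blue 9, Gold 6, Teal 0.
Teal gets 1 under Webster and 0 under Hamilton.

1 and 0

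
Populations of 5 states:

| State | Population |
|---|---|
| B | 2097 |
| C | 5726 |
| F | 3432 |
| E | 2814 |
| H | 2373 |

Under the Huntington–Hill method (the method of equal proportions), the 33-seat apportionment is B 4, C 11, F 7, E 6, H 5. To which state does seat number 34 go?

Priority for the next seat is population ÷ (√(s·(s+1))).
Priorities: B 468.903, C 498.384, F 458.620, E 434.210, H 433.249.
Highest priority: C.

C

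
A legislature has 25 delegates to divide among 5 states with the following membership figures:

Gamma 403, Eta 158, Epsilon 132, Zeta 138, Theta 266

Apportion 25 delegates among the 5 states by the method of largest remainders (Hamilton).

The standard divisor is 1097/25 ≈ 43.88.
Standard quotas: Gamma 9.184, Eta 3.601, Epsilon 3.008, Zeta 3.145, Theta 6.062.
Lower quotas: Gamma 9, Eta 3, Epsilon 3, Zeta 3, Theta 6 (sum 24, leaving 1 seat).
Remainders in descending order: Eta 0.601, Gamma 0.184, Zeta 0.145, Theta 0.062, Epsilon 0.008.
The surplus seat goes to Eta.

Gamma=9; Eta=4; Epsilon=3; Zeta=3; Theta=6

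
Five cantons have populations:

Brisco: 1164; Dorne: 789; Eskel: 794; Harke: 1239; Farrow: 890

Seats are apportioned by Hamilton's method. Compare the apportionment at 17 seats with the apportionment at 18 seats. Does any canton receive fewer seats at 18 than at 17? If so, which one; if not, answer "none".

none

At 17 seats: Brisco 4, Dorne 3, Eskel 3, Harke 4, Farrow 3.
At 18 seats: Brisco 4, Dorne 3, Eskel 3, Harke 5, Farrow 3.
No canton's allocation decreased.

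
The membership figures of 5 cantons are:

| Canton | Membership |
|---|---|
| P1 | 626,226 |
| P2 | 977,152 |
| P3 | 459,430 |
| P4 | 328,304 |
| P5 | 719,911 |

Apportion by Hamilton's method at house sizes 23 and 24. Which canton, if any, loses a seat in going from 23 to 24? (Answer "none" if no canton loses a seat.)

At 23 seats: P1 5, P2 7, P3 3, P4 3, P5 5.
At 24 seats: P1 5, P2 7, P3 4, P4 2, P5 6.
P4 drops from 3 to 2.

P4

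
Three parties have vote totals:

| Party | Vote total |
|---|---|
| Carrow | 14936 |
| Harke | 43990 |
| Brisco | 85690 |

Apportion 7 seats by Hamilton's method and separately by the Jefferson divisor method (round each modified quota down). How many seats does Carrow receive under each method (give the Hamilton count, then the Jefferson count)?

1 and 0

Hamilton: Carrow 1, Harke 2, Brisco 4.
Jefferson: Carrow 0, Harke 2, Brisco 5.
Carrow gets 1 under Hamilton and 0 under Jefferson.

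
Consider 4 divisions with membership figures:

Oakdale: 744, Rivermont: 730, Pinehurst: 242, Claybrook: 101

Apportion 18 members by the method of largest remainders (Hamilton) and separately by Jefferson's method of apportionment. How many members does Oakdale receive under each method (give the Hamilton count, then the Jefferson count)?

7 and 8

Hamilton: Oakdale 7, Rivermont 7, Pinehurst 3, Claybrook 1.
Jefferson: Oakdale 8, Rivermont 7, Pinehurst 2, Claybrook 1.
Oakdale gets 7 under Hamilton and 8 under Jefferson.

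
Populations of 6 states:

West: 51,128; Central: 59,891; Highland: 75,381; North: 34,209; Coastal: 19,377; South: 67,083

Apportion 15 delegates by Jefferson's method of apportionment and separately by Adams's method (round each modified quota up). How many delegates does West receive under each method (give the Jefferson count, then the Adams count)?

2 and 3

Jefferson: West 2, Central 3, Highland 4, North 2, Coastal 1, South 3.
Adams: West 3, Central 3, Highland 3, North 2, Coastal 1, South 3.
West gets 2 under Jefferson and 3 under Adams.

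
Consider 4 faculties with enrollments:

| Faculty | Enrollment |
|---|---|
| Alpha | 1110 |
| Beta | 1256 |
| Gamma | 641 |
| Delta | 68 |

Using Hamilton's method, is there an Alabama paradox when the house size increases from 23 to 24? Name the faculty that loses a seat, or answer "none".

At 23 seats: Alpha 8, Beta 9, Gamma 5, Delta 1.
At 24 seats: Alpha 9, Beta 10, Gamma 5, Delta 0.
Delta drops from 1 to 0.

Delta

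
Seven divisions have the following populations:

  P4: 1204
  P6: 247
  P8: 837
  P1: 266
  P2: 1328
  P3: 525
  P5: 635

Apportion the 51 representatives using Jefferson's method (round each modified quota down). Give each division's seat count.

Standard divisor 5042/51 ≈ 98.863; standard quotas: P4 12.179, P6 2.498, P8 8.466, P1 2.691, P2 13.433, P3 5.310, P5 6.423.
Rounding down gives 12, 2, 8, 2, 13, 5, 6 = 48 seats, so the divisor must be adjusted.
With modified divisor 92: modified quotas P4 13.087, P6 2.685, P8 9.098, P1 2.891, P2 14.435, P3 5.707, P5 6.902.
Rounding down: P4 13, P6 2, P8 9, P1 2, P2 14, P3 5, P5 6 (total 51).

P4: 13, P6: 2, P8: 9, P1: 2, P2: 14, P3: 5, P5: 6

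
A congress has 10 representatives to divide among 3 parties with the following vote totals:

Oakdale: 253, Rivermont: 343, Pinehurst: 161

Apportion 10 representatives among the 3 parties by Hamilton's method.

Oakdale 3, Rivermont 5, Pinehurst 2

Total 757; standard divisor 757/10 ≈ 75.7.
Standard quotas: Oakdale 3.342, Rivermont 4.531, Pinehurst 2.127.
Lower quotas: Oakdale 3, Rivermont 4, Pinehurst 2 (sum 9, leaving 1 seat).
Remainders in descending order: Rivermont 0.531, Oakdale 0.342, Pinehurst 0.127.
Largest remainder: Rivermont receives the extra seat.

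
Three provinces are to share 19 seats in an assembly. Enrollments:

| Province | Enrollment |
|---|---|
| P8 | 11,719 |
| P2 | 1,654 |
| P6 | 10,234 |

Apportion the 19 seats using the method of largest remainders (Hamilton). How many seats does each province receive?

P8=10; P2=1; P6=8

Standard divisor: 23607 ÷ 19 ≈ 1242.474.
Standard quotas: P8 9.4320, P2 1.3312, P6 8.2368.
Lower quotas: P8 9, P2 1, P6 8 (sum 18, leaving 1 seat).
Remainders in descending order: P8 0.4320, P2 0.3312, P6 0.2368.
Largest remainder: P8 receives the extra seat.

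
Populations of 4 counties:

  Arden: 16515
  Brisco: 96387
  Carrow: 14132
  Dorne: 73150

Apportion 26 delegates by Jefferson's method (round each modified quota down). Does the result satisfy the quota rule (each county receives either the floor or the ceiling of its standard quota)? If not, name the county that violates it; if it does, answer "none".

Standard quotas: Arden 2.145, Brisco 12.519, Carrow 1.835, Dorne 9.501.
Jefferson allocation: Arden 2, Brisco 13, Carrow 1, Dorne 10.
Every allocation lies between the lower and upper quota.

none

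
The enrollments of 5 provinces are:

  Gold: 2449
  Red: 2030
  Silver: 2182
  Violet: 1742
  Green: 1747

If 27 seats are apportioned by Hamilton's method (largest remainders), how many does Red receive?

5

Standard divisor: 10150 ÷ 27 ≈ 375.926.
Standard quotas: Gold 6.515, Red 5.400, Silver 5.804, Violet 4.634, Green 4.647.
Lower quotas: Gold 6, Red 5, Silver 5, Violet 4, Green 4 (sum 24, leaving 3 seats).
Remainders in descending order: Silver 0.804, Green 0.647, Violet 0.634, Gold 0.515, Red 0.400.
The surplus seats go to Silver, Green, Violet.
Red receives 5.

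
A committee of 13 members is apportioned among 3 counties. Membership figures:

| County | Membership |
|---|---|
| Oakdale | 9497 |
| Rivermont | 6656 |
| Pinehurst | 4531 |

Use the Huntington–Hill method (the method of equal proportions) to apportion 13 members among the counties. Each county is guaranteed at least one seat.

With divisor 1611: modified quotas Oakdale 5.895, Rivermont 4.132, Pinehurst 2.813.
Geometric-mean thresholds: Oakdale √(5·6)=5.477, Rivermont √(4·5)=4.472, Pinehurst √(2·3)=2.449.
Each quota rounded against its threshold gives Oakdale 6, Rivermont 4, Pinehurst 3 (total 13).

Oakdale=6, Rivermont=4, Pinehurst=3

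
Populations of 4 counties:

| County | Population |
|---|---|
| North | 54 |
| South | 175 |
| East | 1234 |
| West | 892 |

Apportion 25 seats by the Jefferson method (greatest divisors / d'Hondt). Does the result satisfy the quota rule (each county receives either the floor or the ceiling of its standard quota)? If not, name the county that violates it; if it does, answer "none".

Standard quotas: North 0.573, South 1.858, East 13.100, West 9.469.
Jefferson allocation: North 0, South 1, East 14, West 10.
Every allocation lies between the lower and upper quota.

none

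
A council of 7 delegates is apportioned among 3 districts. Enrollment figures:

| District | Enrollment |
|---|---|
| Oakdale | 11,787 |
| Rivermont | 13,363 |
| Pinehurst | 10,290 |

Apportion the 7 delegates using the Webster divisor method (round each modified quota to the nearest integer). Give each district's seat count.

Standard divisor 35440/7 ≈ 5062.857; standard quotas: Oakdale 2.328, Rivermont 2.639, Pinehurst 2.032.
Rounding to the nearest integer gives Oakdale 2, Rivermont 3, Pinehurst 2 — total 7, matching the house size, so no adjustment is needed.

Oakdale 2, Rivermont 3, Pinehurst 2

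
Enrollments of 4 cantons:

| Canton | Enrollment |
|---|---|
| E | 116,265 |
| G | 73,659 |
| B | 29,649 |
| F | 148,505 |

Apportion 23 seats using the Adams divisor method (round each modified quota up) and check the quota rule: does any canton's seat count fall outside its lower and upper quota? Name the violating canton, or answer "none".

none

Standard quotas: E 7.265, G 4.603, B 1.853, F 9.280.
Adams allocation: E 7, G 5, B 2, F 9.
Every allocation lies between the lower and upper quota.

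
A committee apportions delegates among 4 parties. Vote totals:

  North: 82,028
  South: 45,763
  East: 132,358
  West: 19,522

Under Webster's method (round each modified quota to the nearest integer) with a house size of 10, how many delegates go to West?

1

Standard divisor 279671/10 ≈ 27967.1; standard quotas: North 2.933, South 1.636, East 4.733, West 0.698.
Rounding to the nearest integer gives 3, 2, 5, 1 = 11 seats, so the divisor must be adjusted.
With modified divisor 30000: modified quotas North 2.734, South 1.525, East 4.412, West 0.651.
Rounding to the nearest integer: North 3, South 2, East 4, West 1 (total 10).
West receives 1.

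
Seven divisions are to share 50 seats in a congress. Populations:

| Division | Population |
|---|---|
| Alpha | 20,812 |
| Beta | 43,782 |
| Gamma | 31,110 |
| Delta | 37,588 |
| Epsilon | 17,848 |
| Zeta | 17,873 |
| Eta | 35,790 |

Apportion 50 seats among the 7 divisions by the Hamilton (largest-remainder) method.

Alpha 5; Beta 11; Gamma 8; Delta 9; Epsilon 4; Zeta 4; Eta 9

Standard divisor: 204803 ÷ 50 ≈ 4096.06.
Standard quotas: Alpha 5.0810, Beta 10.6888, Gamma 7.5951, Delta 9.1766, Epsilon 4.3574, Zeta 4.3635, Eta 8.7377.
Lower quotas: Alpha 5, Beta 10, Gamma 7, Delta 9, Epsilon 4, Zeta 4, Eta 8 (sum 47, leaving 3 seats).
Remainders in descending order: Eta 0.7377, Beta 0.6888, Gamma 0.5951, Zeta 0.3635, Epsilon 0.3574, Delta 0.1766, Alpha 0.0810.
The surplus seats go to Eta, Beta, Gamma.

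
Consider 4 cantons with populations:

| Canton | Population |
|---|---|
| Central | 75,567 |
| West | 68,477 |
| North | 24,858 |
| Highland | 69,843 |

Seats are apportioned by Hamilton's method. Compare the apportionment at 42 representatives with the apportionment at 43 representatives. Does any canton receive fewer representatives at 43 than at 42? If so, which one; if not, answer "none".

North

At 42 seats: Central 13, West 12, North 5, Highland 12.
At 43 seats: Central 14, West 12, North 4, Highland 13.
North drops from 5 to 4.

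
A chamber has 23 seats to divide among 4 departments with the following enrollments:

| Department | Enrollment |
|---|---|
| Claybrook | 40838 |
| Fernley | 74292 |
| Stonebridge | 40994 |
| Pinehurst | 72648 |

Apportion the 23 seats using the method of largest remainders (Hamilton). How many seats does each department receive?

Claybrook: 4, Fernley: 8, Stonebridge: 4, Pinehurst: 7

Standard divisor: 228772 ÷ 23 ≈ 9946.609.
Standard quotas: Claybrook 4.1057, Fernley 7.4691, Stonebridge 4.1214, Pinehurst 7.3038.
Lower quotas: Claybrook 4, Fernley 7, Stonebridge 4, Pinehurst 7 (sum 22, leaving 1 seat).
Remainders in descending order: Fernley 0.4691, Pinehurst 0.3038, Stonebridge 0.1214, Claybrook 0.1057.
The surplus seat goes to Fernley.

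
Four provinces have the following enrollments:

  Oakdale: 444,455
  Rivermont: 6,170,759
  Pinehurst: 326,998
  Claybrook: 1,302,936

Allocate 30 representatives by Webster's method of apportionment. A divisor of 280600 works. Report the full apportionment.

Oakdale 2; Rivermont 22; Pinehurst 1; Claybrook 5

With modified divisor 280600: modified quotas Oakdale 1.584, Rivermont 21.991, Pinehurst 1.165, Claybrook 4.643.
Rounding to the nearest integer: Oakdale 2, Rivermont 22, Pinehurst 1, Claybrook 5 (total 30).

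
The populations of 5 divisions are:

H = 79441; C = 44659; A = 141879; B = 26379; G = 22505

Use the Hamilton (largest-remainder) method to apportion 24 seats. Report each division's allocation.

H 6, C 3, A 11, B 2, G 2

Standard divisor: 314863 ÷ 24 ≈ 13119.292.
Standard quotas: H 6.0553, C 3.4041, A 10.8145, B 2.0107, G 1.7154.
Lower quotas: H 6, C 3, A 10, B 2, G 1 (sum 22, leaving 2 seats).
Remainders in descending order: A 0.8145, G 0.7154, C 0.4041, H 0.0553, B 0.0107.
The surplus seats go to A, G.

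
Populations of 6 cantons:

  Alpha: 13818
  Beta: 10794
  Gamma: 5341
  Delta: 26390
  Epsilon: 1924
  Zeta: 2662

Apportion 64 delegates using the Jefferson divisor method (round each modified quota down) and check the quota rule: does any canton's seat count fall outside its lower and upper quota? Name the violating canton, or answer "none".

Delta

Standard quotas: Alpha 14.514, Beta 11.338, Gamma 5.610, Delta 27.720, Epsilon 2.021, Zeta 2.796.
Jefferson allocation: Alpha 15, Beta 11, Gamma 5, Delta 29, Epsilon 2, Zeta 2.
Delta has quota 27.720 (lower 27, upper 28) but receives 29 — outside the quota interval.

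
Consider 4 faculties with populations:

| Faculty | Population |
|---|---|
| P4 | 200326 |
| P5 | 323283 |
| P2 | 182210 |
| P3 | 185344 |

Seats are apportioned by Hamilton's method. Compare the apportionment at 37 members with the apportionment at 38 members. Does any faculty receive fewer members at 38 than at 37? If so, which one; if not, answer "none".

none

At 37 seats: P4 8, P5 13, P2 8, P3 8.
At 38 seats: P4 8, P5 14, P2 8, P3 8.
No faculty's allocation decreased.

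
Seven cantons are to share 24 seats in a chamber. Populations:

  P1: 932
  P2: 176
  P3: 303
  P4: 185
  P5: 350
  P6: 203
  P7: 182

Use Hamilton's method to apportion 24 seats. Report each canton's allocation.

Total 2331; standard divisor 2331/24 ≈ 97.125.
Standard quotas: P1 9.596, P2 1.812, P3 3.120, P4 1.905, P5 3.604, P6 2.090, P7 1.874.
Lower quotas: P1 9, P2 1, P3 3, P4 1, P5 3, P6 2, P7 1 (sum 20, leaving 4 seats).
Remainders in descending order: P4 0.905, P7 0.874, P2 0.812, P5 0.604, P1 0.596, P3 0.120, P6 0.090.
Largest remainders: P4, P7, P2, P5 receive the extra seats.

P1 9, P2 2, P3 3, P4 2, P5 4, P6 2, P7 2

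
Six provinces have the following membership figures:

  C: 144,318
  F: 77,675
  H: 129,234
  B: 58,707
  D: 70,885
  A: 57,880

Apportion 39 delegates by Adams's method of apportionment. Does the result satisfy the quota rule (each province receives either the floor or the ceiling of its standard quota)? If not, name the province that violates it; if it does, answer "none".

none

Standard quotas: C 10.448, F 5.623, H 9.356, B 4.250, D 5.132, A 4.190.
Adams allocation: C 10, F 6, H 9, B 5, D 5, A 4.
Every allocation lies between the lower and upper quota.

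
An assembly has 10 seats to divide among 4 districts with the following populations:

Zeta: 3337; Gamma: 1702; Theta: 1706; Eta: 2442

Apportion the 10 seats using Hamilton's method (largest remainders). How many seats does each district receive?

Zeta 3; Gamma 2; Theta 2; Eta 3

The standard divisor is 9187/10 ≈ 918.7.
Standard quotas: Zeta 3.632, Gamma 1.853, Theta 1.857, Eta 2.658.
Lower quotas: Zeta 3, Gamma 1, Theta 1, Eta 2 (sum 7, leaving 3 seats).
Remainders in descending order: Theta 0.857, Gamma 0.853, Eta 0.658, Zeta 0.632.
The surplus seats go to Theta, Gamma, Eta.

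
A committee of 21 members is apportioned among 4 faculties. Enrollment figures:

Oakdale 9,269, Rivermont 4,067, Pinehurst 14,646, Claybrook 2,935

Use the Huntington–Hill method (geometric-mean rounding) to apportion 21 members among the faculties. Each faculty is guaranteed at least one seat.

With divisor 1487: modified quotas Oakdale 6.233, Rivermont 2.735, Pinehurst 9.849, Claybrook 1.974.
Geometric-mean thresholds: Oakdale √(6·7)=6.481, Rivermont √(2·3)=2.449, Pinehurst √(9·10)=9.487, Claybrook √(1·2)=1.414.
Each quota rounded against its threshold gives Oakdale 6, Rivermont 3, Pinehurst 10, Claybrook 2 (total 21).

Oakdale 6, Rivermont 3, Pinehurst 10, Claybrook 2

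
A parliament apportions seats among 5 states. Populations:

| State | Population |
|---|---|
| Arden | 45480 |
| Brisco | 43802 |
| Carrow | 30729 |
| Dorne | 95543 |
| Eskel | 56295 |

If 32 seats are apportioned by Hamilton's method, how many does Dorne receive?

Standard divisor: 271849 ÷ 32 ≈ 8495.281.
Standard quotas: Arden 5.3536, Brisco 5.1560, Carrow 3.6172, Dorne 11.2466, Eskel 6.6266.
Lower quotas: Arden 5, Brisco 5, Carrow 3, Dorne 11, Eskel 6 (sum 30, leaving 2 seats).
Remainders in descending order: Eskel 0.6266, Carrow 0.6172, Arden 0.3536, Dorne 0.2466, Brisco 0.1560.
The surplus seats go to Eskel, Carrow.
Dorne receives 11.

11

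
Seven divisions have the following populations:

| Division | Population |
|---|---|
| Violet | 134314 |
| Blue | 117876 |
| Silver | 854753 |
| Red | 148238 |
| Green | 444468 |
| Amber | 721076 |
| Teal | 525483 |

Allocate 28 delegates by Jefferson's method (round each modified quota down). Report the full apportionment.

Violet 1; Blue 1; Silver 9; Red 1; Green 4; Amber 7; Teal 5

Standard divisor 2946208/28 ≈ 105221.714; standard quotas: Violet 1.276, Blue 1.120, Silver 8.123, Red 1.409, Green 4.224, Amber 6.853, Teal 4.994.
Rounding down gives 1, 1, 8, 1, 4, 6, 4 = 25 seats, so the divisor must be adjusted.
With modified divisor 92600: modified quotas Violet 1.450, Blue 1.273, Silver 9.231, Red 1.601, Green 4.800, Amber 7.787, Teal 5.675.
Rounding down: Violet 1, Blue 1, Silver 9, Red 1, Green 4, Amber 7, Teal 5 (total 28).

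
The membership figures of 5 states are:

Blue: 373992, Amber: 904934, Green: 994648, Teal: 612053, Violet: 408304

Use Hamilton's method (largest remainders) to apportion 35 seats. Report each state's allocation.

Blue 4, Amber 10, Green 11, Teal 6, Violet 4

Standard divisor: 3293931 ÷ 35 ≈ 94112.314.
Standard quotas: Blue 3.9739, Amber 9.6155, Green 10.5687, Teal 6.5034, Violet 4.3385.
Lower quotas: Blue 3, Amber 9, Green 10, Teal 6, Violet 4 (sum 32, leaving 3 seats).
Remainders in descending order: Blue 0.9739, Amber 0.6155, Green 0.5687, Teal 0.5034, Violet 0.3385.
Largest remainders: Blue, Amber, Green receive the extra seats.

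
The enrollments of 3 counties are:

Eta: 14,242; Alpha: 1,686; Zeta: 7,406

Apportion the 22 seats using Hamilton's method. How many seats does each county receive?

Eta=13, Alpha=2, Zeta=7

Standard divisor: 23334 ÷ 22 ≈ 1060.636.
Standard quotas: Eta 13.4278, Alpha 1.5896, Zeta 6.9826.
Lower quotas: Eta 13, Alpha 1, Zeta 6 (sum 20, leaving 2 seats).
Remainders in descending order: Zeta 0.9826, Alpha 0.5896, Eta 0.4278.
Largest remainders: Zeta, Alpha receive the extra seats.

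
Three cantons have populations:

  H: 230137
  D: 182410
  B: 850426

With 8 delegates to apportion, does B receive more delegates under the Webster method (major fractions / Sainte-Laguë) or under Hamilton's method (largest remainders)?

Webster

Webster: H 1, D 1, B 6.
Hamilton: H 2, D 1, B 5.
B gets 6 under Webster and 5 under Hamilton.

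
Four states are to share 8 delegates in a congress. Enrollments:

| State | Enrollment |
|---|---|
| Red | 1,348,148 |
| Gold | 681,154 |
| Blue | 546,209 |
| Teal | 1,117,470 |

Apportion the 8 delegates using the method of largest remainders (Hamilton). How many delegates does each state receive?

Red 3, Gold 2, Blue 1, Teal 2

Standard divisor: 3692981 ÷ 8 ≈ 461622.625.
Standard quotas: Red 2.9205, Gold 1.4756, Blue 1.1832, Teal 2.4207.
Lower quotas: Red 2, Gold 1, Blue 1, Teal 2 (sum 6, leaving 2 seats).
Remainders in descending order: Red 0.9205, Gold 0.4756, Teal 0.4207, Blue 0.1832.
The surplus seats go to Red, Gold.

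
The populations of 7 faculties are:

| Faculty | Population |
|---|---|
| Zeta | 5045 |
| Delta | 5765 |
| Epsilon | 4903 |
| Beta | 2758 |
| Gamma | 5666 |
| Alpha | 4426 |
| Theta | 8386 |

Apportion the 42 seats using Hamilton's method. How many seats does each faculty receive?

Standard divisor: 36949 ÷ 42 ≈ 879.738.
Standard quotas: Zeta 5.7347, Delta 6.5531, Epsilon 5.5732, Beta 3.1350, Gamma 6.4406, Alpha 5.0310, Theta 9.5324.
Lower quotas: Zeta 5, Delta 6, Epsilon 5, Beta 3, Gamma 6, Alpha 5, Theta 9 (sum 39, leaving 3 seats).
Remainders in descending order: Zeta 0.7347, Epsilon 0.5732, Delta 0.5531, Theta 0.5324, Gamma 0.4406, Beta 0.1350, Alpha 0.0310.
The surplus seats go to Zeta, Epsilon, Delta.

Zeta=6, Delta=7, Epsilon=6, Beta=3, Gamma=6, Alpha=5, Theta=9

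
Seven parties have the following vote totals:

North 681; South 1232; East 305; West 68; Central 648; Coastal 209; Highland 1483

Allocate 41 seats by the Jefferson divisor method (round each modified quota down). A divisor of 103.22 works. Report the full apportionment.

With modified divisor 103.22: modified quotas North 6.598, South 11.936, East 2.955, West 0.659, Central 6.278, Coastal 2.025, Highland 14.367.
Rounding down: North 6, South 11, East 2, West 0, Central 6, Coastal 2, Highland 14 (total 41).

North 6, South 11, East 2, West 0, Central 6, Coastal 2, Highland 14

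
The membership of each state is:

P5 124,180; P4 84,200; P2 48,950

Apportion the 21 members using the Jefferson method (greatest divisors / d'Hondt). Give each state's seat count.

Standard divisor 257330/21 ≈ 12253.81; standard quotas: P5 10.134, P4 6.871, P2 3.995.
Rounding down gives 10, 6, 3 = 19 seats, so the divisor must be adjusted.
With modified divisor 11700: modified quotas P5 10.614, P4 7.197, P2 4.184.
Rounding down: P5 10, P4 7, P2 4 (total 21).

P5: 10, P4: 7, P2: 4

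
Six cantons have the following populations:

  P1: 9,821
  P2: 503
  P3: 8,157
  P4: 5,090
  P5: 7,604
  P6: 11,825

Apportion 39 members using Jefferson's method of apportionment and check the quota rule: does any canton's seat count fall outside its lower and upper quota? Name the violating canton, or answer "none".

Standard quotas: P1 8.907, P2 0.456, P3 7.398, P4 4.617, P5 6.897, P6 10.725.
Jefferson allocation: P1 9, P2 0, P3 8, P4 4, P5 7, P6 11.
Every allocation lies between the lower and upper quota.

none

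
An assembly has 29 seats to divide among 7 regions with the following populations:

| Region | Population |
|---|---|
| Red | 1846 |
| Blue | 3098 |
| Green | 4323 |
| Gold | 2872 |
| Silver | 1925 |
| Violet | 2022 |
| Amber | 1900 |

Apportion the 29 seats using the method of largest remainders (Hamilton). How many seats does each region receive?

Red 3; Blue 5; Green 7; Gold 5; Silver 3; Violet 3; Amber 3

The standard divisor is 17986/29 ≈ 620.207.
Standard quotas: Red 2.976, Blue 4.995, Green 6.970, Gold 4.631, Silver 3.104, Violet 3.260, Amber 3.063.
Lower quotas: Red 2, Blue 4, Green 6, Gold 4, Silver 3, Violet 3, Amber 3 (sum 25, leaving 4 seats).
Remainders in descending order: Blue 0.995, Red 0.976, Green 0.970, Gold 0.631, Violet 0.260, Silver 0.104, Amber 0.063.
The surplus seats go to Blue, Red, Green, Gold.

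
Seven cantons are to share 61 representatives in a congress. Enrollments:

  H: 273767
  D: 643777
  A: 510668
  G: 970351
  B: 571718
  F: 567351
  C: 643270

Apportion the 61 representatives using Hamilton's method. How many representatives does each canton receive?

Total 4180902; standard divisor 4180902/61 ≈ 68539.377.
Standard quotas: H 3.9943, D 9.3928, A 7.4507, G 14.1576, B 8.3415, F 8.2777, C 9.3854.
Lower quotas: H 3, D 9, A 7, G 14, B 8, F 8, C 9 (sum 58, leaving 3 seats).
Remainders in descending order: H 0.9943, A 0.4507, D 0.3928, C 0.3854, B 0.3415, F 0.2777, G 0.1576.
Largest remainders: H, A, D receive the extra seats.

H 4, D 10, A 8, G 14, B 8, F 8, C 9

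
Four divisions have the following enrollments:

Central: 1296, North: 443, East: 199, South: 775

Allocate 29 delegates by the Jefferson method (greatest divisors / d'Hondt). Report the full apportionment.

Standard divisor 2713/29 ≈ 93.552; standard quotas: Central 13.853, North 4.735, East 2.127, South 8.284.
Rounding down gives 13, 4, 2, 8 = 27 seats, so the divisor must be adjusted.
With modified divisor 88: modified quotas Central 14.727, North 5.034, East 2.261, South 8.807.
Rounding down: Central 14, North 5, East 2, South 8 (total 29).

Central: 14, North: 5, East: 2, South: 8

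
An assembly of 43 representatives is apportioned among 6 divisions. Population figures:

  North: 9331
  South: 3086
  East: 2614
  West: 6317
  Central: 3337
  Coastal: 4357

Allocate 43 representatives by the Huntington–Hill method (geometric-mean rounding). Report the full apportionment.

North=14, South=5, East=4, West=9, Central=5, Coastal=6

With divisor 681: modified quotas North 13.702, South 4.532, East 3.838, West 9.276, Central 4.900, Coastal 6.398.
Geometric-mean thresholds: North √(13·14)=13.491, South √(4·5)=4.472, East √(3·4)=3.464, West √(9·10)=9.487, Central √(4·5)=4.472, Coastal √(6·7)=6.481.
Each quota rounded against its threshold gives North 14, South 5, East 4, West 9, Central 5, Coastal 6 (total 43).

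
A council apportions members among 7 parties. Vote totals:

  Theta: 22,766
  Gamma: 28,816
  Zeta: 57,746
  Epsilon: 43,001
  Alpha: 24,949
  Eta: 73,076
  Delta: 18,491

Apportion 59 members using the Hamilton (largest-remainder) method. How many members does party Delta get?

4

The standard divisor is 268845/59 ≈ 4556.695.
Standard quotas: Theta 4.9962, Gamma 6.3239, Zeta 12.6728, Epsilon 9.4369, Alpha 5.4752, Eta 16.0371, Delta 4.0580.
Lower quotas: Theta 4, Gamma 6, Zeta 12, Epsilon 9, Alpha 5, Eta 16, Delta 4 (sum 56, leaving 3 seats).
Remainders in descending order: Theta 0.9962, Zeta 0.6728, Alpha 0.4752, Epsilon 0.4369, Gamma 0.3239, Delta 0.0580, Eta 0.0371.
Largest remainders: Theta, Zeta, Alpha receive the extra seats.
Delta receives 4.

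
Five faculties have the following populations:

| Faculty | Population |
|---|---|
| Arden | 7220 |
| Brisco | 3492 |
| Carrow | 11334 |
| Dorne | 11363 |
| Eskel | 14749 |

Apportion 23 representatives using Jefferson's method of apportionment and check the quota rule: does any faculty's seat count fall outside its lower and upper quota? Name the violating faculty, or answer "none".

Standard quotas: Arden 3.448, Brisco 1.668, Carrow 5.413, Dorne 5.427, Eskel 7.044.
Jefferson allocation: Arden 3, Brisco 1, Carrow 6, Dorne 6, Eskel 7.
Every allocation lies between the lower and upper quota.

none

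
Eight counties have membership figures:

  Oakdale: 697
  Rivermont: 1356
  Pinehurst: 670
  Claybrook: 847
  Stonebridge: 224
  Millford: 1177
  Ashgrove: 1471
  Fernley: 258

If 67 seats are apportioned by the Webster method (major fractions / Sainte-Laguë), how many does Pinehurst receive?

7

Standard divisor 6700/67 ≈ 100; standard quotas: Oakdale 6.970, Rivermont 13.560, Pinehurst 6.700, Claybrook 8.470, Stonebridge 2.240, Millford 11.770, Ashgrove 14.710, Fernley 2.580.
Rounding to the nearest integer gives 7, 14, 7, 8, 2, 12, 15, 3 = 68 seats, so the divisor must be adjusted.
With modified divisor 101: modified quotas Oakdale 6.901, Rivermont 13.426, Pinehurst 6.634, Claybrook 8.386, Stonebridge 2.218, Millford 11.653, Ashgrove 14.564, Fernley 2.554.
Rounding to the nearest integer: Oakdale 7, Rivermont 13, Pinehurst 7, Claybrook 8, Stonebridge 2, Millford 12, Ashgrove 15, Fernley 3 (total 67).
Pinehurst receives 7.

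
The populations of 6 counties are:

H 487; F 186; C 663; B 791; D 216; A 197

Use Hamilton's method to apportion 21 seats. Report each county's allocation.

H=4; F=1; C=5; B=7; D=2; A=2

The standard divisor is 2540/21 ≈ 120.952.
Standard quotas: H 4.026, F 1.538, C 5.481, B 6.540, D 1.786, A 1.629.
Lower quotas: H 4, F 1, C 5, B 6, D 1, A 1 (sum 18, leaving 3 seats).
Remainders in descending order: D 0.786, A 0.629, B 0.540, F 0.538, C 0.481, H 0.026.
The surplus seats go to D, A, B.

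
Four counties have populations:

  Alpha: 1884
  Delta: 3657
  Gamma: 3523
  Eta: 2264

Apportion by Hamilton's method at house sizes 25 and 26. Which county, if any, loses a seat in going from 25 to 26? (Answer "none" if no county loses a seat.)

At 25 seats: Alpha 4, Delta 8, Gamma 8, Eta 5.
At 26 seats: Alpha 4, Delta 9, Gamma 8, Eta 5.
No county's allocation decreased.

none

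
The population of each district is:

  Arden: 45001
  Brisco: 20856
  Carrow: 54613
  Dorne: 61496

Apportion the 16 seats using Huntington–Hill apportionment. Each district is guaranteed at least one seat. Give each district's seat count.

With divisor 11720: modified quotas Arden 3.840, Brisco 1.780, Carrow 4.660, Dorne 5.247.
Geometric-mean thresholds: Arden √(3·4)=3.464, Brisco √(1·2)=1.414, Carrow √(4·5)=4.472, Dorne √(5·6)=5.477.
Each quota rounded against its threshold gives Arden 4, Brisco 2, Carrow 5, Dorne 5 (total 16).

Arden: 4, Brisco: 2, Carrow: 5, Dorne: 5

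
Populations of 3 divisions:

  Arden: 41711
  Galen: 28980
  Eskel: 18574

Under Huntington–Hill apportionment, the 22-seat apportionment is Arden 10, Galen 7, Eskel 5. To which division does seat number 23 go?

Priority for the next seat is population ÷ (√(s·(s+1))).
Priorities: Arden 3976.988, Galen 3872.615, Eskel 3391.133.
Highest priority: Arden.

Arden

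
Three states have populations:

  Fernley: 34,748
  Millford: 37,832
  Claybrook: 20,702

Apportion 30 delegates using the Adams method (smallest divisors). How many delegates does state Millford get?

12

Standard divisor 93282/30 ≈ 3109.4; standard quotas: Fernley 11.175, Millford 12.167, Claybrook 6.658.
Rounding up gives 12, 13, 7 = 32 seats, so the divisor must be adjusted.
With modified divisor 3300: modified quotas Fernley 10.530, Millford 11.464, Claybrook 6.273.
Rounding up: Fernley 11, Millford 12, Claybrook 7 (total 30).
Millford receives 12.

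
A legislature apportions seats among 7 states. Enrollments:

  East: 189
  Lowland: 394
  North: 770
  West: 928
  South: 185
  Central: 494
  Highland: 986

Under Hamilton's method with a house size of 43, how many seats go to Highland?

The standard divisor is 3946/43 ≈ 91.767.
Standard quotas: East 2.060, Lowland 4.293, North 8.391, West 10.113, South 2.016, Central 5.383, Highland 10.745.
Lower quotas: East 2, Lowland 4, North 8, West 10, South 2, Central 5, Highland 10 (sum 41, leaving 2 seats).
Remainders in descending order: Highland 0.745, North 0.391, Central 0.383, Lowland 0.293, West 0.113, East 0.060, South 0.016.
Largest remainders: Highland, North receive the extra seats.
Highland receives 11.

11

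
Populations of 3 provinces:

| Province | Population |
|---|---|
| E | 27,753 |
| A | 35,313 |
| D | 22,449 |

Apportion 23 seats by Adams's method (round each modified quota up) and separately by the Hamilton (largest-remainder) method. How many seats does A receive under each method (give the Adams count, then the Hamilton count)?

Adams: E 8, A 9, D 6.
Hamilton: E 7, A 10, D 6.
A gets 9 under Adams and 10 under Hamilton.

9 and 10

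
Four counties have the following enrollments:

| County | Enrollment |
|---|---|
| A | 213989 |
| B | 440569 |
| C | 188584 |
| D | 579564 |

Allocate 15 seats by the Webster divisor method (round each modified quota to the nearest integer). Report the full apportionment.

Standard divisor 1422706/15 ≈ 94847.067; standard quotas: A 2.256, B 4.645, C 1.988, D 6.111.
Rounding to the nearest integer gives A 2, B 5, C 2, D 6 — total 15, matching the house size, so no adjustment is needed.

A=2, B=5, C=2, D=6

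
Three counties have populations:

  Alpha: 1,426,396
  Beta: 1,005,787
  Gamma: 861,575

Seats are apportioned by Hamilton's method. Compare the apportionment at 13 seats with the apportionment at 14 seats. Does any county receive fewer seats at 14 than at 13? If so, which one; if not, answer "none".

none

At 13 seats: Alpha 6, Beta 4, Gamma 3.
At 14 seats: Alpha 6, Beta 4, Gamma 4.
No county's allocation decreased.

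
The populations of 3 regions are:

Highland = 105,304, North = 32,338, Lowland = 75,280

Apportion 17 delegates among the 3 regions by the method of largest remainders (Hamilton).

Highland: 8, North: 3, Lowland: 6

Total 212922; standard divisor 212922/17 ≈ 12524.824.
Standard quotas: Highland 8.4076, North 2.5819, Lowland 6.0105.
Lower quotas: Highland 8, North 2, Lowland 6 (sum 16, leaving 1 seat).
Remainders in descending order: North 0.5819, Highland 0.4076, Lowland 0.0105.
The surplus seat goes to North.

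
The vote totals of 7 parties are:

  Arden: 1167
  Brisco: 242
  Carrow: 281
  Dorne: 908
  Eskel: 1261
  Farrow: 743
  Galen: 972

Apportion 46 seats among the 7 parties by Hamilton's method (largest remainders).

Arden 10, Brisco 2, Carrow 2, Dorne 8, Eskel 10, Farrow 6, Galen 8

Total 5574; standard divisor 5574/46 ≈ 121.174.
Standard quotas: Arden 9.631, Brisco 1.997, Carrow 2.319, Dorne 7.493, Eskel 10.407, Farrow 6.132, Galen 8.022.
Lower quotas: Arden 9, Brisco 1, Carrow 2, Dorne 7, Eskel 10, Farrow 6, Galen 8 (sum 43, leaving 3 seats).
Remainders in descending order: Brisco 0.997, Arden 0.631, Dorne 0.493, Eskel 0.407, Carrow 0.319, Farrow 0.132, Galen 0.022.
The surplus seats go to Brisco, Arden, Dorne.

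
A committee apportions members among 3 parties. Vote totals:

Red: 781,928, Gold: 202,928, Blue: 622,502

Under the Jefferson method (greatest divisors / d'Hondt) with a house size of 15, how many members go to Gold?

Standard divisor 1607358/15 ≈ 107157.2; standard quotas: Red 7.297, Gold 1.894, Blue 5.809.
Rounding down gives 7, 1, 5 = 13 seats, so the divisor must be adjusted.
With modified divisor 99600: modified quotas Red 7.851, Gold 2.037, Blue 6.250.
Rounding down: Red 7, Gold 2, Blue 6 (total 15).
Gold receives 2.

2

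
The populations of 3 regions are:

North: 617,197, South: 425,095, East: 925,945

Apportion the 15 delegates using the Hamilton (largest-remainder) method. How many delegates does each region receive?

North 5, South 3, East 7

Total 1968237; standard divisor 1968237/15 ≈ 131215.8.
Standard quotas: North 4.7037, South 3.2397, East 7.0567.
Lower quotas: North 4, South 3, East 7 (sum 14, leaving 1 seat).
Remainders in descending order: North 0.7037, South 0.2397, East 0.0567.
The surplus seat goes to North.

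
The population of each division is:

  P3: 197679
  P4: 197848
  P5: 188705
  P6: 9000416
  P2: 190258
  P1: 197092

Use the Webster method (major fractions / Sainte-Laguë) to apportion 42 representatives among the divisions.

Standard divisor 9971998/42 ≈ 237428.524; standard quotas: P3 0.833, P4 0.833, P5 0.795, P6 37.908, P2 0.801, P1 0.830.
Rounding to the nearest integer gives 1, 1, 1, 38, 1, 1 = 43 seats, so the divisor must be adjusted.
With modified divisor 243300: modified quotas P3 0.812, P4 0.813, P5 0.776, P6 36.993, P2 0.782, P1 0.810.
Rounding to the nearest integer: P3 1, P4 1, P5 1, P6 37, P2 1, P1 1 (total 42).

P3 1; P4 1; P5 1; P6 37; P2 1; P1 1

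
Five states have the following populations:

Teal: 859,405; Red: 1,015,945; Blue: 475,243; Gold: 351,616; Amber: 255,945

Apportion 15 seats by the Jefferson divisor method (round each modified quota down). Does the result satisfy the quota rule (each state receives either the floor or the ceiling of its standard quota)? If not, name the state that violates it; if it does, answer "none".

none

Standard quotas: Teal 4.358, Red 5.152, Blue 2.410, Gold 1.783, Amber 1.298.
Jefferson allocation: Teal 5, Red 5, Blue 2, Gold 2, Amber 1.
Every allocation lies between the lower and upper quota.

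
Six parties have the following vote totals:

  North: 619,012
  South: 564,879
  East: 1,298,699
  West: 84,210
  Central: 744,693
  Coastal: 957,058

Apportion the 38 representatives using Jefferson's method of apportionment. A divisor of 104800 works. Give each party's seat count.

With modified divisor 104800: modified quotas North 5.907, South 5.390, East 12.392, West 0.804, Central 7.106, Coastal 9.132.
Rounding down: North 5, South 5, East 12, West 0, Central 7, Coastal 9 (total 38).

North=5; South=5; East=12; West=0; Central=7; Coastal=9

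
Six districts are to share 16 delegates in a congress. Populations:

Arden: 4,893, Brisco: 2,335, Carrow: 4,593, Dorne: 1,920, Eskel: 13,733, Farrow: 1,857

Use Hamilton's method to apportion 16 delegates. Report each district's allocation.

Total 29331; standard divisor 29331/16 ≈ 1833.188.
Standard quotas: Arden 2.6691, Brisco 1.2737, Carrow 2.5055, Dorne 1.0474, Eskel 7.4913, Farrow 1.0130.
Lower quotas: Arden 2, Brisco 1, Carrow 2, Dorne 1, Eskel 7, Farrow 1 (sum 14, leaving 2 seats).
Remainders in descending order: Arden 0.6691, Carrow 0.5055, Eskel 0.4913, Brisco 0.2737, Dorne 0.0474, Farrow 0.0130.
Largest remainders: Arden, Carrow receive the extra seats.

Arden 3, Brisco 1, Carrow 3, Dorne 1, Eskel 7, Farrow 1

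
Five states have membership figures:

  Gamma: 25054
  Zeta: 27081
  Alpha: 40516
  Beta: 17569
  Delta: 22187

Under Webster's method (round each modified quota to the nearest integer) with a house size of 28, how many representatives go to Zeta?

Standard divisor 132407/28 ≈ 4728.821; standard quotas: Gamma 5.298, Zeta 5.727, Alpha 8.568, Beta 3.715, Delta 4.692.
Rounding to the nearest integer gives 5, 6, 9, 4, 5 = 29 seats, so the divisor must be adjusted.
With modified divisor 4800: modified quotas Gamma 5.220, Zeta 5.642, Alpha 8.441, Beta 3.660, Delta 4.622.
Rounding to the nearest integer: Gamma 5, Zeta 6, Alpha 8, Beta 4, Delta 5 (total 28).
Zeta receives 6.

6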